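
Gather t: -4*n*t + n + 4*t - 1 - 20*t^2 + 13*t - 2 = n - 20*t^2 + t*(17 - 4*n) - 3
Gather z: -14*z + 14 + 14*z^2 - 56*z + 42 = 14*z^2 - 70*z + 56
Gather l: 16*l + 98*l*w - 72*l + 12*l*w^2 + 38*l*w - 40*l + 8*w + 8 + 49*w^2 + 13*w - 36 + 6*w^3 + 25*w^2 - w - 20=l*(12*w^2 + 136*w - 96) + 6*w^3 + 74*w^2 + 20*w - 48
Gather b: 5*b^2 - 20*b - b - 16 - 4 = 5*b^2 - 21*b - 20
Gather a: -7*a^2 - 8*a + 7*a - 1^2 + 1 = -7*a^2 - a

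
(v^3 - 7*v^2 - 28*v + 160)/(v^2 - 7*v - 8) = (v^2 + v - 20)/(v + 1)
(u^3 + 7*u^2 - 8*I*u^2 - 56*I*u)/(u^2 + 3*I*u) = (u^2 + u*(7 - 8*I) - 56*I)/(u + 3*I)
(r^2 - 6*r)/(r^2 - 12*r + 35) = r*(r - 6)/(r^2 - 12*r + 35)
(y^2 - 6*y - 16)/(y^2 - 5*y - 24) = (y + 2)/(y + 3)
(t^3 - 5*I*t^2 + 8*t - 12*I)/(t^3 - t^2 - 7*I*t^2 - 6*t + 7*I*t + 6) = (t + 2*I)/(t - 1)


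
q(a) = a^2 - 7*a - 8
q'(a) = 2*a - 7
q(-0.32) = -5.66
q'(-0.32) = -7.64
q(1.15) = -14.73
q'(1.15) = -4.70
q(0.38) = -10.52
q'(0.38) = -6.24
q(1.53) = -16.37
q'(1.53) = -3.94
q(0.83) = -13.12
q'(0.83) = -5.34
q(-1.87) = 8.59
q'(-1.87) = -10.74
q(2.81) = -19.77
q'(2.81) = -1.38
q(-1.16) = 1.47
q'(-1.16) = -9.32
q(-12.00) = 220.00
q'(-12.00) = -31.00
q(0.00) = -8.00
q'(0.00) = -7.00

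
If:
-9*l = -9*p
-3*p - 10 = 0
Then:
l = -10/3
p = -10/3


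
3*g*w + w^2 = w*(3*g + w)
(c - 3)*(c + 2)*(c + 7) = c^3 + 6*c^2 - 13*c - 42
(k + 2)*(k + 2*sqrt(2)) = k^2 + 2*k + 2*sqrt(2)*k + 4*sqrt(2)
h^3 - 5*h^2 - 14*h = h*(h - 7)*(h + 2)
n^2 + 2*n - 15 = (n - 3)*(n + 5)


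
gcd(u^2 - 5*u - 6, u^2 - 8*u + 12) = u - 6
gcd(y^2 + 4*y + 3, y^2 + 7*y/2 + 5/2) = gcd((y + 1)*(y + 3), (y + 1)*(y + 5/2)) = y + 1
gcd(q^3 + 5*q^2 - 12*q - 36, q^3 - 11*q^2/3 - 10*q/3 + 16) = q^2 - q - 6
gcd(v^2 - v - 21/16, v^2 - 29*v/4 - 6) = v + 3/4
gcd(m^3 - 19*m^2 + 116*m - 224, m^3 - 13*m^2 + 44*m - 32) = m^2 - 12*m + 32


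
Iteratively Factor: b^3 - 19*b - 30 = (b + 2)*(b^2 - 2*b - 15) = (b - 5)*(b + 2)*(b + 3)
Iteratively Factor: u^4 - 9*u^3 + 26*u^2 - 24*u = (u)*(u^3 - 9*u^2 + 26*u - 24) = u*(u - 4)*(u^2 - 5*u + 6) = u*(u - 4)*(u - 3)*(u - 2)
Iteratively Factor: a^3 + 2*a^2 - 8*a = (a + 4)*(a^2 - 2*a) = a*(a + 4)*(a - 2)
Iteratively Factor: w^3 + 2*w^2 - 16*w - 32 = (w - 4)*(w^2 + 6*w + 8) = (w - 4)*(w + 4)*(w + 2)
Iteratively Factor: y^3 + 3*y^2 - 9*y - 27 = (y + 3)*(y^2 - 9) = (y + 3)^2*(y - 3)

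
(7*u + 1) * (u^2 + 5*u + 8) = 7*u^3 + 36*u^2 + 61*u + 8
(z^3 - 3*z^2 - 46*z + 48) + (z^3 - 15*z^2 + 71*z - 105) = 2*z^3 - 18*z^2 + 25*z - 57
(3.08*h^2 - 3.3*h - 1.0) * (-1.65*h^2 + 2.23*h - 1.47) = -5.082*h^4 + 12.3134*h^3 - 10.2366*h^2 + 2.621*h + 1.47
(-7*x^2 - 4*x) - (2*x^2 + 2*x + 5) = -9*x^2 - 6*x - 5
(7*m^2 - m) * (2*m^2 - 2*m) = 14*m^4 - 16*m^3 + 2*m^2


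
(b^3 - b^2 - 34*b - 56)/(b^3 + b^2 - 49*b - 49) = (b^2 + 6*b + 8)/(b^2 + 8*b + 7)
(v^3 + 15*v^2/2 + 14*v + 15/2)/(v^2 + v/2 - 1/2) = (2*v^2 + 13*v + 15)/(2*v - 1)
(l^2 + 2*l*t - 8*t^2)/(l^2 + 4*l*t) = (l - 2*t)/l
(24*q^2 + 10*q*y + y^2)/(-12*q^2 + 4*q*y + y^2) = (4*q + y)/(-2*q + y)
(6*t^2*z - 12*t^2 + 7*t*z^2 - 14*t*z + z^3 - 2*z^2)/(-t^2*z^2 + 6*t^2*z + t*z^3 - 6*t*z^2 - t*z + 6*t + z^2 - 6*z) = (-6*t^2*z + 12*t^2 - 7*t*z^2 + 14*t*z - z^3 + 2*z^2)/(t^2*z^2 - 6*t^2*z - t*z^3 + 6*t*z^2 + t*z - 6*t - z^2 + 6*z)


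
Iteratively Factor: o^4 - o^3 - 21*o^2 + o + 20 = (o + 4)*(o^3 - 5*o^2 - o + 5) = (o + 1)*(o + 4)*(o^2 - 6*o + 5) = (o - 5)*(o + 1)*(o + 4)*(o - 1)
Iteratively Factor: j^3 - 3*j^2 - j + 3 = (j - 1)*(j^2 - 2*j - 3) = (j - 3)*(j - 1)*(j + 1)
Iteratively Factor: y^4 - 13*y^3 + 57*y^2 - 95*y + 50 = (y - 5)*(y^3 - 8*y^2 + 17*y - 10) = (y - 5)*(y - 2)*(y^2 - 6*y + 5) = (y - 5)*(y - 2)*(y - 1)*(y - 5)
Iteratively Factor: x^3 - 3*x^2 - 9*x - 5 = (x + 1)*(x^2 - 4*x - 5) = (x + 1)^2*(x - 5)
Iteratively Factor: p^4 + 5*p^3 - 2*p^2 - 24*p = (p + 3)*(p^3 + 2*p^2 - 8*p) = (p + 3)*(p + 4)*(p^2 - 2*p) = p*(p + 3)*(p + 4)*(p - 2)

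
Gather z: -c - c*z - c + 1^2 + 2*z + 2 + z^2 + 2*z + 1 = -2*c + z^2 + z*(4 - c) + 4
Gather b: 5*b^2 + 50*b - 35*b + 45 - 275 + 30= 5*b^2 + 15*b - 200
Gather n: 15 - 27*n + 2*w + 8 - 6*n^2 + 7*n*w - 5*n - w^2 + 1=-6*n^2 + n*(7*w - 32) - w^2 + 2*w + 24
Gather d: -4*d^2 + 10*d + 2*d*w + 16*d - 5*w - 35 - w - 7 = -4*d^2 + d*(2*w + 26) - 6*w - 42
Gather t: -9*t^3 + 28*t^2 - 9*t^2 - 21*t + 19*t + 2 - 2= -9*t^3 + 19*t^2 - 2*t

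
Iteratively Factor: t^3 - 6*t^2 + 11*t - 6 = (t - 2)*(t^2 - 4*t + 3) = (t - 3)*(t - 2)*(t - 1)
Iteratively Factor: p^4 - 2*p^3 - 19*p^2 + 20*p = (p - 5)*(p^3 + 3*p^2 - 4*p) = p*(p - 5)*(p^2 + 3*p - 4) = p*(p - 5)*(p + 4)*(p - 1)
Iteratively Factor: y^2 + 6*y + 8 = (y + 2)*(y + 4)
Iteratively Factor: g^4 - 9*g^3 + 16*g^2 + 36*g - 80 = (g - 5)*(g^3 - 4*g^2 - 4*g + 16) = (g - 5)*(g - 4)*(g^2 - 4) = (g - 5)*(g - 4)*(g - 2)*(g + 2)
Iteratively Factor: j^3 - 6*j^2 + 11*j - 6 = (j - 1)*(j^2 - 5*j + 6) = (j - 2)*(j - 1)*(j - 3)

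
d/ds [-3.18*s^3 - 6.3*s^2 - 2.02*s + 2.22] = -9.54*s^2 - 12.6*s - 2.02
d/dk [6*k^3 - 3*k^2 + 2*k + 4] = 18*k^2 - 6*k + 2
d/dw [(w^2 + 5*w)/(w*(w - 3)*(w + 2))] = (-w^2 - 10*w - 1)/(w^4 - 2*w^3 - 11*w^2 + 12*w + 36)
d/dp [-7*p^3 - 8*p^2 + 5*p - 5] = -21*p^2 - 16*p + 5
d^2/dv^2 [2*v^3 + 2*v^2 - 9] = 12*v + 4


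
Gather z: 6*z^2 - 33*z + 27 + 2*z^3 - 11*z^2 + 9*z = 2*z^3 - 5*z^2 - 24*z + 27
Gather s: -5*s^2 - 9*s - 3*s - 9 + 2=-5*s^2 - 12*s - 7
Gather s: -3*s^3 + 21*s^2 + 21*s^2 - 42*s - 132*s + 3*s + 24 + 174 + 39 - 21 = -3*s^3 + 42*s^2 - 171*s + 216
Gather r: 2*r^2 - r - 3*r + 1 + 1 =2*r^2 - 4*r + 2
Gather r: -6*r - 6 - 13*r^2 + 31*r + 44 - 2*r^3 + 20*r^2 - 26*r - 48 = -2*r^3 + 7*r^2 - r - 10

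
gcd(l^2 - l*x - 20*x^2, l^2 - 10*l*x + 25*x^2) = -l + 5*x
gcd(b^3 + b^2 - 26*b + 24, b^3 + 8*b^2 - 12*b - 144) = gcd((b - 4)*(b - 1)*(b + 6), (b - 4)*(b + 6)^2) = b^2 + 2*b - 24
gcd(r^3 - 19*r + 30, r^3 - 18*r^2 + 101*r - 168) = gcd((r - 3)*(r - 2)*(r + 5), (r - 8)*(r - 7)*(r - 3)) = r - 3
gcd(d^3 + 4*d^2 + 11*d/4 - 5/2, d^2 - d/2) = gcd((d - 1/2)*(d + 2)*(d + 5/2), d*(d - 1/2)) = d - 1/2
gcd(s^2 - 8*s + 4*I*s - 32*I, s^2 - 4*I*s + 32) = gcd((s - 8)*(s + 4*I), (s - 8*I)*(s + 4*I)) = s + 4*I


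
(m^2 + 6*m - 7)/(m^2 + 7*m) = (m - 1)/m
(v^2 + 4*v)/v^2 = (v + 4)/v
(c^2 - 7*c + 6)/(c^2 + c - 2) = (c - 6)/(c + 2)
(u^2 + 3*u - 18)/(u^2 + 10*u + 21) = (u^2 + 3*u - 18)/(u^2 + 10*u + 21)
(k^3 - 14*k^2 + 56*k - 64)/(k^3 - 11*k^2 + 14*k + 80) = (k^2 - 6*k + 8)/(k^2 - 3*k - 10)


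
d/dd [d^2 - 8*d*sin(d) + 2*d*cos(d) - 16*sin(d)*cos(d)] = -2*d*sin(d) - 8*d*cos(d) + 2*d - 8*sin(d) + 2*cos(d) - 16*cos(2*d)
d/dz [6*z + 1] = 6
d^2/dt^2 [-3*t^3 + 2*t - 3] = -18*t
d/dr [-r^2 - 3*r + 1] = -2*r - 3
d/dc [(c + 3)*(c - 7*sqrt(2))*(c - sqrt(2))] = 3*c^2 - 16*sqrt(2)*c + 6*c - 24*sqrt(2) + 14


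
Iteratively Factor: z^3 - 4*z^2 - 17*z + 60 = (z + 4)*(z^2 - 8*z + 15) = (z - 5)*(z + 4)*(z - 3)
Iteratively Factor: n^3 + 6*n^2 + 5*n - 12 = (n + 3)*(n^2 + 3*n - 4) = (n + 3)*(n + 4)*(n - 1)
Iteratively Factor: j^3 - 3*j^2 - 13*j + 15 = (j + 3)*(j^2 - 6*j + 5) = (j - 5)*(j + 3)*(j - 1)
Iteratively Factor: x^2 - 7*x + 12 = (x - 4)*(x - 3)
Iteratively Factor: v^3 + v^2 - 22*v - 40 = (v + 2)*(v^2 - v - 20) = (v - 5)*(v + 2)*(v + 4)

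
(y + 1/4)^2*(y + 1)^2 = y^4 + 5*y^3/2 + 33*y^2/16 + 5*y/8 + 1/16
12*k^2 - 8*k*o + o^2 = (-6*k + o)*(-2*k + o)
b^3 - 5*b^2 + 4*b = b*(b - 4)*(b - 1)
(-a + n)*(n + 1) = -a*n - a + n^2 + n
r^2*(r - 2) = r^3 - 2*r^2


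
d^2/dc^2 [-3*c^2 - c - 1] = -6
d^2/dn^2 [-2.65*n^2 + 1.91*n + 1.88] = -5.30000000000000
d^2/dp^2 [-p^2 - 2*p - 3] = -2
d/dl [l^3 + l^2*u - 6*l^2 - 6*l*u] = 3*l^2 + 2*l*u - 12*l - 6*u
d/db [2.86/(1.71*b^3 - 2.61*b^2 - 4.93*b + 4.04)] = (-14.6718*b^2 + 14.9292*b + 14.0998)/(1.71*b^3 - 2.61*b^2 - 4.93*b + 4.04)^2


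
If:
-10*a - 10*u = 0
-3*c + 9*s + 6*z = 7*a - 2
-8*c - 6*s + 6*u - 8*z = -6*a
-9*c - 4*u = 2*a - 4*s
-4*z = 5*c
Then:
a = 23/103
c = 6/103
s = 2/103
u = -23/103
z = -15/206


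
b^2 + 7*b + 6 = (b + 1)*(b + 6)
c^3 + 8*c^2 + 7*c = c*(c + 1)*(c + 7)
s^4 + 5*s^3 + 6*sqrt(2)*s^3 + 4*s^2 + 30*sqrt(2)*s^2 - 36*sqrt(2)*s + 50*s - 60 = (s - 1)*(s + 6)*(s + sqrt(2))*(s + 5*sqrt(2))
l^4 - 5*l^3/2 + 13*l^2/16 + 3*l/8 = l*(l - 2)*(l - 3/4)*(l + 1/4)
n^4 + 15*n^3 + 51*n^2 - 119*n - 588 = (n - 3)*(n + 4)*(n + 7)^2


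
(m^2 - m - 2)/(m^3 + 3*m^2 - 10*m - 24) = (m^2 - m - 2)/(m^3 + 3*m^2 - 10*m - 24)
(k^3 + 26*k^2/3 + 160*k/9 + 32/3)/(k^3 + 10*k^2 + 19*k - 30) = (9*k^2 + 24*k + 16)/(9*(k^2 + 4*k - 5))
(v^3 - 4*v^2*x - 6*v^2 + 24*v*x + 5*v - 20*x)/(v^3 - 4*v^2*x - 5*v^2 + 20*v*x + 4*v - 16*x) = (v - 5)/(v - 4)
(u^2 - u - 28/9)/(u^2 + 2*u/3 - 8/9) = (3*u - 7)/(3*u - 2)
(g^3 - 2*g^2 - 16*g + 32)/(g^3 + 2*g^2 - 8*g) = (g - 4)/g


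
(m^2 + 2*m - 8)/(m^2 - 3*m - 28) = (m - 2)/(m - 7)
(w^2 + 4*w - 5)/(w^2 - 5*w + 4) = (w + 5)/(w - 4)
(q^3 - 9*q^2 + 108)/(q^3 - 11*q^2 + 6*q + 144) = (q - 6)/(q - 8)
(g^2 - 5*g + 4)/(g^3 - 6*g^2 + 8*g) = (g - 1)/(g*(g - 2))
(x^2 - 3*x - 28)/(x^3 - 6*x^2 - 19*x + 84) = 1/(x - 3)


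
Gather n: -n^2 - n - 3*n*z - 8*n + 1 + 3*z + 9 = -n^2 + n*(-3*z - 9) + 3*z + 10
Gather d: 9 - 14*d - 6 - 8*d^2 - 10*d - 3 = -8*d^2 - 24*d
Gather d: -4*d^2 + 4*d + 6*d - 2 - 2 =-4*d^2 + 10*d - 4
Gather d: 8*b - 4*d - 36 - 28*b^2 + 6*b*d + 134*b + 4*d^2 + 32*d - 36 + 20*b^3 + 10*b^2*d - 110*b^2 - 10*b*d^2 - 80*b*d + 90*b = 20*b^3 - 138*b^2 + 232*b + d^2*(4 - 10*b) + d*(10*b^2 - 74*b + 28) - 72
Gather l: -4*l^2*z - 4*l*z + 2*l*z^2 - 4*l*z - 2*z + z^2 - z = -4*l^2*z + l*(2*z^2 - 8*z) + z^2 - 3*z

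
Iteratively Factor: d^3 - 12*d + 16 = (d - 2)*(d^2 + 2*d - 8) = (d - 2)^2*(d + 4)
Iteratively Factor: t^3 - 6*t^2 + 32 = (t - 4)*(t^2 - 2*t - 8) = (t - 4)^2*(t + 2)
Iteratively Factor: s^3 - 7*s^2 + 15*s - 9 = (s - 3)*(s^2 - 4*s + 3) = (s - 3)*(s - 1)*(s - 3)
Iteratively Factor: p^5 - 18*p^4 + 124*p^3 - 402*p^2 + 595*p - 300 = (p - 3)*(p^4 - 15*p^3 + 79*p^2 - 165*p + 100) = (p - 4)*(p - 3)*(p^3 - 11*p^2 + 35*p - 25) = (p - 5)*(p - 4)*(p - 3)*(p^2 - 6*p + 5) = (p - 5)^2*(p - 4)*(p - 3)*(p - 1)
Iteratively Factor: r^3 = (r)*(r^2) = r^2*(r)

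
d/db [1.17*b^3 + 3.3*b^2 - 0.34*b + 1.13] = 3.51*b^2 + 6.6*b - 0.34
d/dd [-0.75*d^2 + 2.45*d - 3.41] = 2.45 - 1.5*d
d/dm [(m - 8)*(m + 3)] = 2*m - 5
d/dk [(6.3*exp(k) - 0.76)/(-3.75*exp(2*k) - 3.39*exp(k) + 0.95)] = (23.625*exp(2*k) - 5.7*exp(k) + 3.4086)*exp(k)/(14.0625*exp(4*k) + 25.425*exp(3*k) + 4.3671*exp(2*k) - 6.441*exp(k) + 0.9025)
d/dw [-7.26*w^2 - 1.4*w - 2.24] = -14.52*w - 1.4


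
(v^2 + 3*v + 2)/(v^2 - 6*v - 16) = (v + 1)/(v - 8)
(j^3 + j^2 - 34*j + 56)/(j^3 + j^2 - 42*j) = (j^2 - 6*j + 8)/(j*(j - 6))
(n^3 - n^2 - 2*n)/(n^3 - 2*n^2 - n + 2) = n/(n - 1)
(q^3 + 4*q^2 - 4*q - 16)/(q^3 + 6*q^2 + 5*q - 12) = (q^2 - 4)/(q^2 + 2*q - 3)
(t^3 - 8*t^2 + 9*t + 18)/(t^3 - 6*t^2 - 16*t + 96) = (t^2 - 2*t - 3)/(t^2 - 16)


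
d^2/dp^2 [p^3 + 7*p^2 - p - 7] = 6*p + 14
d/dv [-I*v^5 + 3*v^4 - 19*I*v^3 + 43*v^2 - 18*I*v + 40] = -5*I*v^4 + 12*v^3 - 57*I*v^2 + 86*v - 18*I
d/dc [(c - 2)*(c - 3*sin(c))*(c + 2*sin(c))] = (2 - c)*(c + 2*sin(c))*(3*cos(c) - 1) + (c - 2)*(c - 3*sin(c))*(2*cos(c) + 1) + (c - 3*sin(c))*(c + 2*sin(c))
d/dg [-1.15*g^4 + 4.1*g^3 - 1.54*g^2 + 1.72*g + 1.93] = -4.6*g^3 + 12.3*g^2 - 3.08*g + 1.72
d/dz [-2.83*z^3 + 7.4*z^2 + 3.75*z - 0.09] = -8.49*z^2 + 14.8*z + 3.75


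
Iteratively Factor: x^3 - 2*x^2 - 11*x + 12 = (x + 3)*(x^2 - 5*x + 4) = (x - 4)*(x + 3)*(x - 1)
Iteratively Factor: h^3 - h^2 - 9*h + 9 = (h + 3)*(h^2 - 4*h + 3) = (h - 3)*(h + 3)*(h - 1)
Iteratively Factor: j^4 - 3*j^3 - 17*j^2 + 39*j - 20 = (j - 1)*(j^3 - 2*j^2 - 19*j + 20) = (j - 1)^2*(j^2 - j - 20) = (j - 1)^2*(j + 4)*(j - 5)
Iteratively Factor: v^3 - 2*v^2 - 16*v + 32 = (v - 2)*(v^2 - 16) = (v - 4)*(v - 2)*(v + 4)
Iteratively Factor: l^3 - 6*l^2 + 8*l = (l - 4)*(l^2 - 2*l) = (l - 4)*(l - 2)*(l)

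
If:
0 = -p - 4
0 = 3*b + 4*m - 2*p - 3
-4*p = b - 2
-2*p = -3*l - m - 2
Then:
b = 18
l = 19/12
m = -59/4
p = -4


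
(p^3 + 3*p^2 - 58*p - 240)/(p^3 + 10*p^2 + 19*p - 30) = (p - 8)/(p - 1)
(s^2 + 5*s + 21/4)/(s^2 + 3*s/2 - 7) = (s + 3/2)/(s - 2)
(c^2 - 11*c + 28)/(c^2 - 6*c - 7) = (c - 4)/(c + 1)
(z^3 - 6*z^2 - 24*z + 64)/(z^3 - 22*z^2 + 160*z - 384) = (z^2 + 2*z - 8)/(z^2 - 14*z + 48)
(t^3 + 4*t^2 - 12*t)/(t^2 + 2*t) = (t^2 + 4*t - 12)/(t + 2)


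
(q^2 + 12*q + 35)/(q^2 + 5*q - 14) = (q + 5)/(q - 2)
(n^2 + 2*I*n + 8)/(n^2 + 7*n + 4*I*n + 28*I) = (n - 2*I)/(n + 7)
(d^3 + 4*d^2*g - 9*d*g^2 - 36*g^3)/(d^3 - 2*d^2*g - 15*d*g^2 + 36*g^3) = (d + 3*g)/(d - 3*g)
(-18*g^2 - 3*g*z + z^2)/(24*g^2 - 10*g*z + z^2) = (3*g + z)/(-4*g + z)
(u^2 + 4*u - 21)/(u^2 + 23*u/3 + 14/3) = 3*(u - 3)/(3*u + 2)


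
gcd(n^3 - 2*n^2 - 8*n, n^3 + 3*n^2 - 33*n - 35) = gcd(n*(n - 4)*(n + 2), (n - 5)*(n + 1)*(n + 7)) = 1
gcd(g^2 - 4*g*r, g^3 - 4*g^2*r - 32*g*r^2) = g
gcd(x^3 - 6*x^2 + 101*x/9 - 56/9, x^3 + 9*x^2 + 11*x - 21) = x - 1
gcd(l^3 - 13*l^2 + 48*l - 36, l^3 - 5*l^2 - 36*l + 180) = l - 6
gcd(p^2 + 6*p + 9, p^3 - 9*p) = p + 3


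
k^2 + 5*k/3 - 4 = (k - 4/3)*(k + 3)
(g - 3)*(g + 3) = g^2 - 9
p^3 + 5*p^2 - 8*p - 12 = (p - 2)*(p + 1)*(p + 6)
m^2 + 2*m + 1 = (m + 1)^2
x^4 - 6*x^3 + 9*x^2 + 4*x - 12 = (x - 3)*(x - 2)^2*(x + 1)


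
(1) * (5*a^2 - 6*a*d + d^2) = 5*a^2 - 6*a*d + d^2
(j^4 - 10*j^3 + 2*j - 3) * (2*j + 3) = 2*j^5 - 17*j^4 - 30*j^3 + 4*j^2 - 9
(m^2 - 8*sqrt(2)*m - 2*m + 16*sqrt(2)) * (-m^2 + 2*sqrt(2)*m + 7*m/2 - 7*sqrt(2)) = -m^4 + 11*m^3/2 + 10*sqrt(2)*m^3 - 55*sqrt(2)*m^2 - 39*m^2 + 70*sqrt(2)*m + 176*m - 224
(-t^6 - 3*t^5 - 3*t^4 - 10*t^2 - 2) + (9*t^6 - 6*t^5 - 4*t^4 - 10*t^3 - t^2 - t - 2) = 8*t^6 - 9*t^5 - 7*t^4 - 10*t^3 - 11*t^2 - t - 4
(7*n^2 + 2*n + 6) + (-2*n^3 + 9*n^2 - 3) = -2*n^3 + 16*n^2 + 2*n + 3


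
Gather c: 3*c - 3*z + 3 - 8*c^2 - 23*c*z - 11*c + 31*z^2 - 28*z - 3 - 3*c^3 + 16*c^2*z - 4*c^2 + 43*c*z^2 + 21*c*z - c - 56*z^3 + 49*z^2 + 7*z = -3*c^3 + c^2*(16*z - 12) + c*(43*z^2 - 2*z - 9) - 56*z^3 + 80*z^2 - 24*z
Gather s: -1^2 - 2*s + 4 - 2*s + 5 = 8 - 4*s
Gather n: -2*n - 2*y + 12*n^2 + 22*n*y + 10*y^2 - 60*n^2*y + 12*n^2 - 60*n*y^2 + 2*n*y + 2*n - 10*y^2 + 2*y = n^2*(24 - 60*y) + n*(-60*y^2 + 24*y)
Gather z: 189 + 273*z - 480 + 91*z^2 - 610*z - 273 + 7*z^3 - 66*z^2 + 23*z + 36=7*z^3 + 25*z^2 - 314*z - 528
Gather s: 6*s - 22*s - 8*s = -24*s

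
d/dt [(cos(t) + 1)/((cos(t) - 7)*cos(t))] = (sin(t) - 7*sin(t)/cos(t)^2 + 2*tan(t))/(cos(t) - 7)^2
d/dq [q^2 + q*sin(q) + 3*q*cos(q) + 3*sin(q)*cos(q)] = -3*q*sin(q) + q*cos(q) + 2*q + sin(q) + 3*cos(q) + 3*cos(2*q)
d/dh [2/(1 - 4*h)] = 8/(4*h - 1)^2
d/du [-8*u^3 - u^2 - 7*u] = -24*u^2 - 2*u - 7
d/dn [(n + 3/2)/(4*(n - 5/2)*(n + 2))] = (-4*n^2 - 12*n - 17)/(4*(4*n^4 - 4*n^3 - 39*n^2 + 20*n + 100))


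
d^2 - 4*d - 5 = (d - 5)*(d + 1)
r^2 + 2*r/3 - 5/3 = (r - 1)*(r + 5/3)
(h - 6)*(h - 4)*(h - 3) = h^3 - 13*h^2 + 54*h - 72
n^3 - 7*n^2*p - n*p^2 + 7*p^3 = (n - 7*p)*(n - p)*(n + p)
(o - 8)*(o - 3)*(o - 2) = o^3 - 13*o^2 + 46*o - 48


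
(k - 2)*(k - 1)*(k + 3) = k^3 - 7*k + 6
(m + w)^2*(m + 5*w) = m^3 + 7*m^2*w + 11*m*w^2 + 5*w^3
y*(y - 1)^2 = y^3 - 2*y^2 + y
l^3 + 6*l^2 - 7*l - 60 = (l - 3)*(l + 4)*(l + 5)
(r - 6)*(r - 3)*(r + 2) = r^3 - 7*r^2 + 36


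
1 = 1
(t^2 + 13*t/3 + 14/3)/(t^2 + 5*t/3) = (3*t^2 + 13*t + 14)/(t*(3*t + 5))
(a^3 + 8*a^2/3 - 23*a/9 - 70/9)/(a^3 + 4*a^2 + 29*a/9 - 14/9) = (3*a - 5)/(3*a - 1)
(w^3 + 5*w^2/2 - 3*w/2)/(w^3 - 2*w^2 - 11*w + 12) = w*(2*w - 1)/(2*(w^2 - 5*w + 4))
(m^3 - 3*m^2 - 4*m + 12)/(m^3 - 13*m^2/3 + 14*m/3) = 3*(m^2 - m - 6)/(m*(3*m - 7))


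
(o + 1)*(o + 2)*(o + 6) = o^3 + 9*o^2 + 20*o + 12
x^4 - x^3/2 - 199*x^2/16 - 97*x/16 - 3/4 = (x - 4)*(x + 1/4)^2*(x + 3)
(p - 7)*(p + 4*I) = p^2 - 7*p + 4*I*p - 28*I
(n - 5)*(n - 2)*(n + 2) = n^3 - 5*n^2 - 4*n + 20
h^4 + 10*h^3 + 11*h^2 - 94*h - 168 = (h - 3)*(h + 2)*(h + 4)*(h + 7)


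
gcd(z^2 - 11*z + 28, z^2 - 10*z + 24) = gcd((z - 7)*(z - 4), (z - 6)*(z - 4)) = z - 4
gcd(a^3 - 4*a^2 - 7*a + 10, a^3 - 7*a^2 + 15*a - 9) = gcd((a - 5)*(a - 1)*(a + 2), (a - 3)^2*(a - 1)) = a - 1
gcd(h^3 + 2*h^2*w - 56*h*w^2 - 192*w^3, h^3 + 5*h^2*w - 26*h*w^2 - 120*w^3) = h^2 + 10*h*w + 24*w^2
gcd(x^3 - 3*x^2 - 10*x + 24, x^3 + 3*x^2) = x + 3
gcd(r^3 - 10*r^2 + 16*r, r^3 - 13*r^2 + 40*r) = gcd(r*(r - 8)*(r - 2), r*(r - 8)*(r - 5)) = r^2 - 8*r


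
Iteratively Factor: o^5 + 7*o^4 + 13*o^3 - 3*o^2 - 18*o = (o + 3)*(o^4 + 4*o^3 + o^2 - 6*o) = (o + 3)^2*(o^3 + o^2 - 2*o) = (o + 2)*(o + 3)^2*(o^2 - o) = o*(o + 2)*(o + 3)^2*(o - 1)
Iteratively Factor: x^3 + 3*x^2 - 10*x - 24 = (x + 2)*(x^2 + x - 12) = (x - 3)*(x + 2)*(x + 4)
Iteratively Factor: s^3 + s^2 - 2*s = (s - 1)*(s^2 + 2*s) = (s - 1)*(s + 2)*(s)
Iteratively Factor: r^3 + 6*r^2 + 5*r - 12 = (r + 4)*(r^2 + 2*r - 3) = (r - 1)*(r + 4)*(r + 3)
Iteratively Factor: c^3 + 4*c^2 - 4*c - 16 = (c - 2)*(c^2 + 6*c + 8) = (c - 2)*(c + 2)*(c + 4)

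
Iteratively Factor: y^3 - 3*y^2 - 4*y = (y - 4)*(y^2 + y) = (y - 4)*(y + 1)*(y)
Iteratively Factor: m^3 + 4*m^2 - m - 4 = (m + 4)*(m^2 - 1) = (m - 1)*(m + 4)*(m + 1)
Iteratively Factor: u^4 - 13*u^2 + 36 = (u + 3)*(u^3 - 3*u^2 - 4*u + 12) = (u + 2)*(u + 3)*(u^2 - 5*u + 6) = (u - 2)*(u + 2)*(u + 3)*(u - 3)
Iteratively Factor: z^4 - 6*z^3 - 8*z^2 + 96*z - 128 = (z - 4)*(z^3 - 2*z^2 - 16*z + 32) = (z - 4)^2*(z^2 + 2*z - 8) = (z - 4)^2*(z - 2)*(z + 4)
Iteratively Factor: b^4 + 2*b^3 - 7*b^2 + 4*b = (b - 1)*(b^3 + 3*b^2 - 4*b) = b*(b - 1)*(b^2 + 3*b - 4) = b*(b - 1)*(b + 4)*(b - 1)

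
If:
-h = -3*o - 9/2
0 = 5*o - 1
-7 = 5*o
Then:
No Solution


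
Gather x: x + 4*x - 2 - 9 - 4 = 5*x - 15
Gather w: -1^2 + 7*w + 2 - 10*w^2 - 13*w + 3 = -10*w^2 - 6*w + 4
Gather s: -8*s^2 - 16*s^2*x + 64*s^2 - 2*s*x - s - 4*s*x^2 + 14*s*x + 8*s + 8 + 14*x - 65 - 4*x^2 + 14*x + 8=s^2*(56 - 16*x) + s*(-4*x^2 + 12*x + 7) - 4*x^2 + 28*x - 49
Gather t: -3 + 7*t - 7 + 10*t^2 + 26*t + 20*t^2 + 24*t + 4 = 30*t^2 + 57*t - 6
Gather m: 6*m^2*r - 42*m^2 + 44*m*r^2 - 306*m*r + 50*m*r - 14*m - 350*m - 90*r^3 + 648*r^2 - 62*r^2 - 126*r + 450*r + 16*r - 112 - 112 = m^2*(6*r - 42) + m*(44*r^2 - 256*r - 364) - 90*r^3 + 586*r^2 + 340*r - 224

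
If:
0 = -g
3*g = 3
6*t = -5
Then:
No Solution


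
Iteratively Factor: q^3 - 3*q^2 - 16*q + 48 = (q - 4)*(q^2 + q - 12) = (q - 4)*(q - 3)*(q + 4)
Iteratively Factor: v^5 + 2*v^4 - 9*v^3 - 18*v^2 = (v - 3)*(v^4 + 5*v^3 + 6*v^2) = (v - 3)*(v + 3)*(v^3 + 2*v^2) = v*(v - 3)*(v + 3)*(v^2 + 2*v) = v^2*(v - 3)*(v + 3)*(v + 2)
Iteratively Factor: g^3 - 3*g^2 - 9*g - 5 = (g + 1)*(g^2 - 4*g - 5) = (g - 5)*(g + 1)*(g + 1)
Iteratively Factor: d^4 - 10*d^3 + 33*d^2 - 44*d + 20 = (d - 2)*(d^3 - 8*d^2 + 17*d - 10) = (d - 2)^2*(d^2 - 6*d + 5) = (d - 2)^2*(d - 1)*(d - 5)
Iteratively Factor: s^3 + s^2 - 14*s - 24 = (s - 4)*(s^2 + 5*s + 6) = (s - 4)*(s + 3)*(s + 2)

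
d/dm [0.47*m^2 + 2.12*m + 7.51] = 0.94*m + 2.12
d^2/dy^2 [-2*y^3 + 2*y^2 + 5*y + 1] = 4 - 12*y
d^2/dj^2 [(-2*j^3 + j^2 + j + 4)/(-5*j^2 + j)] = 8*(-7*j^3 - 75*j^2 + 15*j - 1)/(j^3*(125*j^3 - 75*j^2 + 15*j - 1))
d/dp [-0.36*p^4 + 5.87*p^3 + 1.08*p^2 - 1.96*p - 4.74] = -1.44*p^3 + 17.61*p^2 + 2.16*p - 1.96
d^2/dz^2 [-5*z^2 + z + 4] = -10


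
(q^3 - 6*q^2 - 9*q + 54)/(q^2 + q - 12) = (q^2 - 3*q - 18)/(q + 4)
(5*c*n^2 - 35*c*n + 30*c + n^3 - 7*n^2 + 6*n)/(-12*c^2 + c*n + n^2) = (5*c*n^2 - 35*c*n + 30*c + n^3 - 7*n^2 + 6*n)/(-12*c^2 + c*n + n^2)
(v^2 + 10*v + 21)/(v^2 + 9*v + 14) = (v + 3)/(v + 2)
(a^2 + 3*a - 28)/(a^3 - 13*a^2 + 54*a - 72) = (a + 7)/(a^2 - 9*a + 18)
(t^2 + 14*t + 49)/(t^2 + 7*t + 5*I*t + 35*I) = (t + 7)/(t + 5*I)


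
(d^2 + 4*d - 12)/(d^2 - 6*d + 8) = (d + 6)/(d - 4)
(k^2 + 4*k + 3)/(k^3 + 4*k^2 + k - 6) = (k + 1)/(k^2 + k - 2)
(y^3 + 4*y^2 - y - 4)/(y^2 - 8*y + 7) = (y^2 + 5*y + 4)/(y - 7)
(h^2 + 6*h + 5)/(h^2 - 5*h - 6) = (h + 5)/(h - 6)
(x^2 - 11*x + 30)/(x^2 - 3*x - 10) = (x - 6)/(x + 2)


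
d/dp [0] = 0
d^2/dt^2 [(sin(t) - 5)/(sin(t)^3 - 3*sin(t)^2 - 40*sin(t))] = 2*(-2*sin(t)^4 + 27*sin(t)^3 - 164*sin(t)^2 - 89*sin(t) + 1069 + 4465/sin(t) - 1800/sin(t)^2 - 8000/sin(t)^3)/((sin(t) - 8)^3*(sin(t) + 5)^3)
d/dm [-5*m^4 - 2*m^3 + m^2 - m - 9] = -20*m^3 - 6*m^2 + 2*m - 1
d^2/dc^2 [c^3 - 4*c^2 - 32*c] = 6*c - 8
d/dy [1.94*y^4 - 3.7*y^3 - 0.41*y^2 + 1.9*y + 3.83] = 7.76*y^3 - 11.1*y^2 - 0.82*y + 1.9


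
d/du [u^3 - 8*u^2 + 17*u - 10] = 3*u^2 - 16*u + 17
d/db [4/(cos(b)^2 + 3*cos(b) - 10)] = 4*(2*cos(b) + 3)*sin(b)/(cos(b)^2 + 3*cos(b) - 10)^2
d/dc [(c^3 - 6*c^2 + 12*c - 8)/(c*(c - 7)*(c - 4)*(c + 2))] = (-c^6 + 12*c^5 - 84*c^4 + 360*c^3 - 624*c^2 + 96*c + 448)/(c^2*(c^6 - 18*c^5 + 93*c^4 + 4*c^3 - 972*c^2 + 672*c + 3136))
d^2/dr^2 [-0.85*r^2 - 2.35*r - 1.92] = -1.70000000000000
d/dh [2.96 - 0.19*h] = -0.190000000000000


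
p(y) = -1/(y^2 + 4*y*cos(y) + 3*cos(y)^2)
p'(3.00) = 325.36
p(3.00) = -16.57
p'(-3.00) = -0.02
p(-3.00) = -0.04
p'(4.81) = 0.05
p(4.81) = -0.04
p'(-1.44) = -3.87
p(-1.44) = -0.73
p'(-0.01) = 0.46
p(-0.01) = -0.34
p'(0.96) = -0.10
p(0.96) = -0.24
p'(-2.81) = -0.03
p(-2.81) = -0.05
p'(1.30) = -0.27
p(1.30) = -0.30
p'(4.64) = 0.07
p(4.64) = -0.05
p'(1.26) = -0.24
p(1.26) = -0.29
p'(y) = -(4*y*sin(y) - 2*y + 6*sin(y)*cos(y) - 4*cos(y))/(y^2 + 4*y*cos(y) + 3*cos(y)^2)^2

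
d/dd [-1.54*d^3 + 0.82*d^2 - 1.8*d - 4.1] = -4.62*d^2 + 1.64*d - 1.8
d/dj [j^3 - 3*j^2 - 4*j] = 3*j^2 - 6*j - 4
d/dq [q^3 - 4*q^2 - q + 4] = 3*q^2 - 8*q - 1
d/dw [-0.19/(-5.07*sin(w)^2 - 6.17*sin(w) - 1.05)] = -(1.9266*sin(w) + 1.1723)*cos(w)/(5.07*sin(w)^2 + 6.17*sin(w) + 1.05)^2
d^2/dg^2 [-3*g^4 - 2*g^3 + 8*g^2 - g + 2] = -36*g^2 - 12*g + 16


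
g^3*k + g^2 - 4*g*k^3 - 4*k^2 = (g - 2*k)*(g + 2*k)*(g*k + 1)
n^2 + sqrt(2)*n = n*(n + sqrt(2))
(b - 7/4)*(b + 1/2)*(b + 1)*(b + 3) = b^4 + 11*b^3/4 - 23*b^2/8 - 29*b/4 - 21/8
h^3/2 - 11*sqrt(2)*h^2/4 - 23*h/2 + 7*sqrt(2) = (h/2 + sqrt(2))*(h - 7*sqrt(2))*(h - sqrt(2)/2)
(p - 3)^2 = p^2 - 6*p + 9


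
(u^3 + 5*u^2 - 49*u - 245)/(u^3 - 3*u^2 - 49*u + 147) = (u + 5)/(u - 3)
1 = 1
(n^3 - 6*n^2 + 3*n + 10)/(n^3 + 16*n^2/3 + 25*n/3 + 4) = 3*(n^2 - 7*n + 10)/(3*n^2 + 13*n + 12)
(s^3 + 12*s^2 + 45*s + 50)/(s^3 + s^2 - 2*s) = (s^2 + 10*s + 25)/(s*(s - 1))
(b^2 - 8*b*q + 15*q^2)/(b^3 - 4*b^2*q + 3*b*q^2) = (-b + 5*q)/(b*(-b + q))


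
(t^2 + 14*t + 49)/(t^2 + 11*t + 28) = (t + 7)/(t + 4)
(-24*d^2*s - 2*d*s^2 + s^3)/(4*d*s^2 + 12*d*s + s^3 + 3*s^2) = (-6*d + s)/(s + 3)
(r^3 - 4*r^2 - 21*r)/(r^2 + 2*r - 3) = r*(r - 7)/(r - 1)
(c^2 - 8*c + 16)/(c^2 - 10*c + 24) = (c - 4)/(c - 6)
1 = 1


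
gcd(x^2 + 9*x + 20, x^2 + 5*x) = x + 5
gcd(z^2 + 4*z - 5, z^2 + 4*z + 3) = 1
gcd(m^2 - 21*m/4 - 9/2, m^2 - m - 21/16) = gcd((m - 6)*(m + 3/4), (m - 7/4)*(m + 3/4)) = m + 3/4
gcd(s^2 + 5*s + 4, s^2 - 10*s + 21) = 1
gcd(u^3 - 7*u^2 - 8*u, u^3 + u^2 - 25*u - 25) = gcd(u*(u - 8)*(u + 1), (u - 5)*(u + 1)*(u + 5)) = u + 1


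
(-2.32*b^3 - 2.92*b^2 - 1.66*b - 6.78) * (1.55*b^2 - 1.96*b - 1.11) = -3.596*b^5 + 0.0211999999999994*b^4 + 5.7254*b^3 - 4.0142*b^2 + 15.1314*b + 7.5258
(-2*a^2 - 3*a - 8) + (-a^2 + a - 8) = -3*a^2 - 2*a - 16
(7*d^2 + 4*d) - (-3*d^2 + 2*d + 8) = 10*d^2 + 2*d - 8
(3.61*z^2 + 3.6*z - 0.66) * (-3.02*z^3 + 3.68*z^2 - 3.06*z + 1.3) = -10.9022*z^5 + 2.4128*z^4 + 4.1946*z^3 - 8.7518*z^2 + 6.6996*z - 0.858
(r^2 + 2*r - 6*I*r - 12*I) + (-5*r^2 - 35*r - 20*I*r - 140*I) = -4*r^2 - 33*r - 26*I*r - 152*I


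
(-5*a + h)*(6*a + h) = -30*a^2 + a*h + h^2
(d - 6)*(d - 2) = d^2 - 8*d + 12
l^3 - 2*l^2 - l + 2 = (l - 2)*(l - 1)*(l + 1)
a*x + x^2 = x*(a + x)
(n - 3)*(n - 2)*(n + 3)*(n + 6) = n^4 + 4*n^3 - 21*n^2 - 36*n + 108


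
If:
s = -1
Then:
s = -1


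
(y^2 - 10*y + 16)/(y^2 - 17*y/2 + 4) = 2*(y - 2)/(2*y - 1)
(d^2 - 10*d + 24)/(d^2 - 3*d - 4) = (d - 6)/(d + 1)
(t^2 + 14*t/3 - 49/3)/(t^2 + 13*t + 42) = (t - 7/3)/(t + 6)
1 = 1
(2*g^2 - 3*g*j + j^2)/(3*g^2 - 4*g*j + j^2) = (2*g - j)/(3*g - j)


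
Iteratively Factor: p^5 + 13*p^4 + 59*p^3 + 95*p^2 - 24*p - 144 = (p + 3)*(p^4 + 10*p^3 + 29*p^2 + 8*p - 48) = (p + 3)^2*(p^3 + 7*p^2 + 8*p - 16) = (p + 3)^2*(p + 4)*(p^2 + 3*p - 4) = (p - 1)*(p + 3)^2*(p + 4)*(p + 4)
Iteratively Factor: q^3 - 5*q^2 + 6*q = (q - 2)*(q^2 - 3*q) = (q - 3)*(q - 2)*(q)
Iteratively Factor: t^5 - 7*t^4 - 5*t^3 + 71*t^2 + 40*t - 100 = (t - 1)*(t^4 - 6*t^3 - 11*t^2 + 60*t + 100) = (t - 5)*(t - 1)*(t^3 - t^2 - 16*t - 20) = (t - 5)*(t - 1)*(t + 2)*(t^2 - 3*t - 10) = (t - 5)*(t - 1)*(t + 2)^2*(t - 5)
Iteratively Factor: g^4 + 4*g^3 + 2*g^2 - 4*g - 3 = (g + 1)*(g^3 + 3*g^2 - g - 3) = (g + 1)^2*(g^2 + 2*g - 3) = (g - 1)*(g + 1)^2*(g + 3)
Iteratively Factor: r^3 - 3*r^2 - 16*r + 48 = (r + 4)*(r^2 - 7*r + 12) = (r - 4)*(r + 4)*(r - 3)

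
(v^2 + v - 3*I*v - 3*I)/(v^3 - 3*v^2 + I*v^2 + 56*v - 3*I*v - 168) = (v^2 + v*(1 - 3*I) - 3*I)/(v^3 + v^2*(-3 + I) + v*(56 - 3*I) - 168)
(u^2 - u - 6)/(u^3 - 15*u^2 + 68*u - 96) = (u + 2)/(u^2 - 12*u + 32)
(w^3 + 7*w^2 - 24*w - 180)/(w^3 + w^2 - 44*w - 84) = (w^2 + w - 30)/(w^2 - 5*w - 14)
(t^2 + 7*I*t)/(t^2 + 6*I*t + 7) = t/(t - I)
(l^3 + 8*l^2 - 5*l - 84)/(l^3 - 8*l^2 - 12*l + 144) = (l^2 + 4*l - 21)/(l^2 - 12*l + 36)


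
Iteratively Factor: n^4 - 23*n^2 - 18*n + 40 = (n + 2)*(n^3 - 2*n^2 - 19*n + 20) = (n - 1)*(n + 2)*(n^2 - n - 20) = (n - 5)*(n - 1)*(n + 2)*(n + 4)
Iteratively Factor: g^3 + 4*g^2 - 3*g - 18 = (g - 2)*(g^2 + 6*g + 9) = (g - 2)*(g + 3)*(g + 3)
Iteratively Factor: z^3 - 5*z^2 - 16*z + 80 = (z + 4)*(z^2 - 9*z + 20) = (z - 5)*(z + 4)*(z - 4)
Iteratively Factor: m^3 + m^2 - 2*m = (m)*(m^2 + m - 2) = m*(m + 2)*(m - 1)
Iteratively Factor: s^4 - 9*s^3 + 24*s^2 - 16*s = (s - 4)*(s^3 - 5*s^2 + 4*s) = (s - 4)^2*(s^2 - s) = s*(s - 4)^2*(s - 1)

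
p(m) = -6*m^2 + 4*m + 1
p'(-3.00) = 40.00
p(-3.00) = -65.00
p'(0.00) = 4.00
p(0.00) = 1.00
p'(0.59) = -3.08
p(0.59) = 1.27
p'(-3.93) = 51.16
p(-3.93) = -107.39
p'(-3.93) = 51.16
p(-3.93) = -107.39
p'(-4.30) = 55.60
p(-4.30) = -127.14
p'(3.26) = -35.12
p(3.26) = -49.73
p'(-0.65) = 11.80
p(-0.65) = -4.14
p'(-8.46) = 105.52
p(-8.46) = -462.27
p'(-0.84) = 14.08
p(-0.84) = -6.59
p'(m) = 4 - 12*m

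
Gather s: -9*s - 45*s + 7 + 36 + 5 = 48 - 54*s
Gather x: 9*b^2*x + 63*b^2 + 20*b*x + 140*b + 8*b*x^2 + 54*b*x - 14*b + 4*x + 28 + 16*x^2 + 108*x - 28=63*b^2 + 126*b + x^2*(8*b + 16) + x*(9*b^2 + 74*b + 112)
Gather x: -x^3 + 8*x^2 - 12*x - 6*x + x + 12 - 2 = -x^3 + 8*x^2 - 17*x + 10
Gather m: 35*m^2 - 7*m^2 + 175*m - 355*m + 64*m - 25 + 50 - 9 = 28*m^2 - 116*m + 16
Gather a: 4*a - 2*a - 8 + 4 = 2*a - 4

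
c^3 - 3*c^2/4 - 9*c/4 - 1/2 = (c - 2)*(c + 1/4)*(c + 1)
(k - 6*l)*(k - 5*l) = k^2 - 11*k*l + 30*l^2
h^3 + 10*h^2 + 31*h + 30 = (h + 2)*(h + 3)*(h + 5)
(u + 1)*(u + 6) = u^2 + 7*u + 6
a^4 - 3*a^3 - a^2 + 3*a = a*(a - 3)*(a - 1)*(a + 1)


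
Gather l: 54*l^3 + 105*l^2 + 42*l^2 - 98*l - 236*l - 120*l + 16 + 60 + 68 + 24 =54*l^3 + 147*l^2 - 454*l + 168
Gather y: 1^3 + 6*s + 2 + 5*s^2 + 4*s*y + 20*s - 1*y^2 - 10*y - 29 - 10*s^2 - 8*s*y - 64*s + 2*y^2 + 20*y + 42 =-5*s^2 - 38*s + y^2 + y*(10 - 4*s) + 16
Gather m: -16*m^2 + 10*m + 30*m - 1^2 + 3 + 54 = -16*m^2 + 40*m + 56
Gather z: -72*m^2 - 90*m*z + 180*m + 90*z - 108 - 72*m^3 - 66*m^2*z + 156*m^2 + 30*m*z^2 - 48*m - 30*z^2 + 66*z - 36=-72*m^3 + 84*m^2 + 132*m + z^2*(30*m - 30) + z*(-66*m^2 - 90*m + 156) - 144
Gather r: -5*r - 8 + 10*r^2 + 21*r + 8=10*r^2 + 16*r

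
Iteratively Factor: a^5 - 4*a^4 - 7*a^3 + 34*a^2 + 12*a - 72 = (a + 2)*(a^4 - 6*a^3 + 5*a^2 + 24*a - 36) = (a - 2)*(a + 2)*(a^3 - 4*a^2 - 3*a + 18) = (a - 3)*(a - 2)*(a + 2)*(a^2 - a - 6) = (a - 3)^2*(a - 2)*(a + 2)*(a + 2)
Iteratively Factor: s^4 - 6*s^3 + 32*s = (s)*(s^3 - 6*s^2 + 32) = s*(s - 4)*(s^2 - 2*s - 8) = s*(s - 4)*(s + 2)*(s - 4)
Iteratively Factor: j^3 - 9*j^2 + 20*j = (j - 4)*(j^2 - 5*j) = j*(j - 4)*(j - 5)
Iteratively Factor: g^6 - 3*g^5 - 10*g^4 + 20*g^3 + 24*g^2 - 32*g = (g - 2)*(g^5 - g^4 - 12*g^3 - 4*g^2 + 16*g) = (g - 2)*(g - 1)*(g^4 - 12*g^2 - 16*g) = (g - 4)*(g - 2)*(g - 1)*(g^3 + 4*g^2 + 4*g) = (g - 4)*(g - 2)*(g - 1)*(g + 2)*(g^2 + 2*g) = g*(g - 4)*(g - 2)*(g - 1)*(g + 2)*(g + 2)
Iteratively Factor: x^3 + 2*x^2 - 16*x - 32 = (x - 4)*(x^2 + 6*x + 8) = (x - 4)*(x + 2)*(x + 4)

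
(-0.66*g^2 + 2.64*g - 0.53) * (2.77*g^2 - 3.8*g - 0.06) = -1.8282*g^4 + 9.8208*g^3 - 11.4605*g^2 + 1.8556*g + 0.0318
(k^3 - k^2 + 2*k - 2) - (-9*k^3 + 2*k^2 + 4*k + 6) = 10*k^3 - 3*k^2 - 2*k - 8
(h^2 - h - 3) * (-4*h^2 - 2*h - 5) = -4*h^4 + 2*h^3 + 9*h^2 + 11*h + 15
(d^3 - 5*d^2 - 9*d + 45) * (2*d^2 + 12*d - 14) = 2*d^5 + 2*d^4 - 92*d^3 + 52*d^2 + 666*d - 630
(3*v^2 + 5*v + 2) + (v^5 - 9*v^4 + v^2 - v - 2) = v^5 - 9*v^4 + 4*v^2 + 4*v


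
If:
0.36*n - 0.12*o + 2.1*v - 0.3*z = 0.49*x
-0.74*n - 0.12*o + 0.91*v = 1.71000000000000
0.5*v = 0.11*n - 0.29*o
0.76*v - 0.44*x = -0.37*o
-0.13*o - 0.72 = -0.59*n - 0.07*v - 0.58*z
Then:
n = -1.54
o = -1.36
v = 0.45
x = -0.37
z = 2.45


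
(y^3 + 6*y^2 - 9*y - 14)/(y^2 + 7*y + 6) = (y^2 + 5*y - 14)/(y + 6)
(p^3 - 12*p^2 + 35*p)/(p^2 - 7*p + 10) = p*(p - 7)/(p - 2)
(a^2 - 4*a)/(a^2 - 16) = a/(a + 4)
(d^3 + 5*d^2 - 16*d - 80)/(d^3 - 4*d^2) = 1 + 9/d + 20/d^2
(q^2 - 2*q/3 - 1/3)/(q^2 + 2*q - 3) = (q + 1/3)/(q + 3)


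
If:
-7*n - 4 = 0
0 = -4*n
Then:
No Solution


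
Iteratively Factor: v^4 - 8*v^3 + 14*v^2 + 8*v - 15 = (v - 5)*(v^3 - 3*v^2 - v + 3) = (v - 5)*(v + 1)*(v^2 - 4*v + 3) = (v - 5)*(v - 3)*(v + 1)*(v - 1)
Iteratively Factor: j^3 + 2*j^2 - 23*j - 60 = (j - 5)*(j^2 + 7*j + 12) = (j - 5)*(j + 3)*(j + 4)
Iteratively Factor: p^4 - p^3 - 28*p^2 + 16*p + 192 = (p - 4)*(p^3 + 3*p^2 - 16*p - 48) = (p - 4)*(p + 4)*(p^2 - p - 12) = (p - 4)*(p + 3)*(p + 4)*(p - 4)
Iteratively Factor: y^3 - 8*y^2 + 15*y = (y)*(y^2 - 8*y + 15) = y*(y - 3)*(y - 5)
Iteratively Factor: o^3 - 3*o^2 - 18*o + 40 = (o + 4)*(o^2 - 7*o + 10) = (o - 2)*(o + 4)*(o - 5)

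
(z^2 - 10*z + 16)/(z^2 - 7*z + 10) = (z - 8)/(z - 5)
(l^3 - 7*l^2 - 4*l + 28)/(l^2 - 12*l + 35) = (l^2 - 4)/(l - 5)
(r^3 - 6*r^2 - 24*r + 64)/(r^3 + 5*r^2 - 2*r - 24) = (r - 8)/(r + 3)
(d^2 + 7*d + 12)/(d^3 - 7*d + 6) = (d + 4)/(d^2 - 3*d + 2)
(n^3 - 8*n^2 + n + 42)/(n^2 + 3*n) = (n^3 - 8*n^2 + n + 42)/(n*(n + 3))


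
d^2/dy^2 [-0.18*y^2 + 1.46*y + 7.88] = -0.360000000000000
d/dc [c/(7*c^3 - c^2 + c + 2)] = (7*c^3 - c^2 - c*(21*c^2 - 2*c + 1) + c + 2)/(7*c^3 - c^2 + c + 2)^2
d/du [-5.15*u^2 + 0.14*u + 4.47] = 0.14 - 10.3*u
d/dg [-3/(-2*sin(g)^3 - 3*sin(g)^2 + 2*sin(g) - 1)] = 6*(-6*sin(2*g) + cos(g) + 3*cos(3*g))/(-sin(g) - sin(3*g) - 3*cos(2*g) + 5)^2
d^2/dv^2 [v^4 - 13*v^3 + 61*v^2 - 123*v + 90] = 12*v^2 - 78*v + 122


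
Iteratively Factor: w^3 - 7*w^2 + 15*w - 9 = (w - 3)*(w^2 - 4*w + 3) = (w - 3)^2*(w - 1)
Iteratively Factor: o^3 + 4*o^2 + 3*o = (o)*(o^2 + 4*o + 3) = o*(o + 3)*(o + 1)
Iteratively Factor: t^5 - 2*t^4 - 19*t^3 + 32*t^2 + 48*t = (t - 3)*(t^4 + t^3 - 16*t^2 - 16*t) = (t - 4)*(t - 3)*(t^3 + 5*t^2 + 4*t) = (t - 4)*(t - 3)*(t + 1)*(t^2 + 4*t) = (t - 4)*(t - 3)*(t + 1)*(t + 4)*(t)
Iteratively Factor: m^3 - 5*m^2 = (m)*(m^2 - 5*m) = m*(m - 5)*(m)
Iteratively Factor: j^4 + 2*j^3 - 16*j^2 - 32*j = (j + 2)*(j^3 - 16*j) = (j - 4)*(j + 2)*(j^2 + 4*j) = j*(j - 4)*(j + 2)*(j + 4)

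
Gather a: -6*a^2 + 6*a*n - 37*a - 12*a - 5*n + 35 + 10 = -6*a^2 + a*(6*n - 49) - 5*n + 45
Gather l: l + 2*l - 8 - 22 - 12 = 3*l - 42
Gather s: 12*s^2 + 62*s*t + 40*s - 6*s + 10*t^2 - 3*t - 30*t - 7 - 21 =12*s^2 + s*(62*t + 34) + 10*t^2 - 33*t - 28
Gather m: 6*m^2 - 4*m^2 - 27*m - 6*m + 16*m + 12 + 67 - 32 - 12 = 2*m^2 - 17*m + 35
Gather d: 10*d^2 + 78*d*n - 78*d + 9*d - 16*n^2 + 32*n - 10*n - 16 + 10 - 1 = 10*d^2 + d*(78*n - 69) - 16*n^2 + 22*n - 7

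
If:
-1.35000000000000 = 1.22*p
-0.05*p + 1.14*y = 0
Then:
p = -1.11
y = -0.05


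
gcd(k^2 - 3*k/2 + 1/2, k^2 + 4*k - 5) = k - 1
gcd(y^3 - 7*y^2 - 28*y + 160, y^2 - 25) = y + 5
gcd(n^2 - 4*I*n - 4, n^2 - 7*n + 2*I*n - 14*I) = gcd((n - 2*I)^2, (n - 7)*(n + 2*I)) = 1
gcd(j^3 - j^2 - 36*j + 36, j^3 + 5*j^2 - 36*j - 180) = j^2 - 36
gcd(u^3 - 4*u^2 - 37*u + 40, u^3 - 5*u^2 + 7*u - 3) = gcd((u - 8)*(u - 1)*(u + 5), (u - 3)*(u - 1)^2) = u - 1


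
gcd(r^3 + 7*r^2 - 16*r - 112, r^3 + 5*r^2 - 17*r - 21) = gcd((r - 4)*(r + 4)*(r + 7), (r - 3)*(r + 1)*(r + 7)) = r + 7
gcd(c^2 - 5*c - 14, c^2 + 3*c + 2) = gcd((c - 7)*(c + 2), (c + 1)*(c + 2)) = c + 2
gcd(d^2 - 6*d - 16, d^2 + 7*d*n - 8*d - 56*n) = d - 8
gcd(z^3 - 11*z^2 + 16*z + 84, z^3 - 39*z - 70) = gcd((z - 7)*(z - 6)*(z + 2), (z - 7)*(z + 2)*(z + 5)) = z^2 - 5*z - 14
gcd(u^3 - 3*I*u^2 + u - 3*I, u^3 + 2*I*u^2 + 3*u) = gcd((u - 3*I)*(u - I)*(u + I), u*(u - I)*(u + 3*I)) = u - I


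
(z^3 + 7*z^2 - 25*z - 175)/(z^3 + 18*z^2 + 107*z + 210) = (z - 5)/(z + 6)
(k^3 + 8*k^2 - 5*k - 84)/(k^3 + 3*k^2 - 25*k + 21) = (k + 4)/(k - 1)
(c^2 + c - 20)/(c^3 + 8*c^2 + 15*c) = (c - 4)/(c*(c + 3))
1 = 1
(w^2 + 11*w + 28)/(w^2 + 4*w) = (w + 7)/w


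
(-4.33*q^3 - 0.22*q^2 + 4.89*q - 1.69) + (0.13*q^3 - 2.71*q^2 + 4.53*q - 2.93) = -4.2*q^3 - 2.93*q^2 + 9.42*q - 4.62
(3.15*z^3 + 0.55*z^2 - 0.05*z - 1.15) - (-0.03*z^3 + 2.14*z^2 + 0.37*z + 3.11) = 3.18*z^3 - 1.59*z^2 - 0.42*z - 4.26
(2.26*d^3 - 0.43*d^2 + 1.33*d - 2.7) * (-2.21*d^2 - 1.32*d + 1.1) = -4.9946*d^5 - 2.0329*d^4 + 0.1143*d^3 + 3.7384*d^2 + 5.027*d - 2.97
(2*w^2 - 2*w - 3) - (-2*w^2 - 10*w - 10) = 4*w^2 + 8*w + 7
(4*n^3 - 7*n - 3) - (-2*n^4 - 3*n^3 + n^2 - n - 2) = 2*n^4 + 7*n^3 - n^2 - 6*n - 1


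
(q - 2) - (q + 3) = -5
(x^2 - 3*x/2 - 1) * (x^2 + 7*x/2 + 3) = x^4 + 2*x^3 - 13*x^2/4 - 8*x - 3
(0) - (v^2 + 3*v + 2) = -v^2 - 3*v - 2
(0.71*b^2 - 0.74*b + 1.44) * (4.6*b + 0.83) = 3.266*b^3 - 2.8147*b^2 + 6.0098*b + 1.1952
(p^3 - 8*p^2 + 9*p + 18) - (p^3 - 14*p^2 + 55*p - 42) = 6*p^2 - 46*p + 60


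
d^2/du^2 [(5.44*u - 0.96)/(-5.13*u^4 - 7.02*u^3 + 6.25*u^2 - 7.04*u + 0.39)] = (-1717.967232*u^7 - 2629.252224*u^6 + 475.170624000001*u^5 + 2624.550336*u^4 - 640.215488*u^3 + 353.988288*u^2 - 158.110272*u + 60.606144)/(135.005697*u^12 + 554.233914*u^11 + 264.983481*u^10 - 448.711164*u^9 + 1167.545826*u^8 + 424.868814*u^7 - 1317.299419*u^6 + 1886.925228*u^5 - 1088.286978*u^4 + 455.07689*u^3 - 60.838947*u^2 + 3.212352*u - 0.059319)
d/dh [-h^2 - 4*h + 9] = -2*h - 4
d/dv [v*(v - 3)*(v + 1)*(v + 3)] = 4*v^3 + 3*v^2 - 18*v - 9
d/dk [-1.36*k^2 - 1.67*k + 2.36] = -2.72*k - 1.67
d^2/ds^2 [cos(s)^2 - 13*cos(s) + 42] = 13*cos(s) - 2*cos(2*s)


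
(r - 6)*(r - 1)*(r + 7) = r^3 - 43*r + 42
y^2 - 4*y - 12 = (y - 6)*(y + 2)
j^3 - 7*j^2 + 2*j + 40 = (j - 5)*(j - 4)*(j + 2)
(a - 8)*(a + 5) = a^2 - 3*a - 40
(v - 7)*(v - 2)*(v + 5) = v^3 - 4*v^2 - 31*v + 70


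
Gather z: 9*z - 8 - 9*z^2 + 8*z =-9*z^2 + 17*z - 8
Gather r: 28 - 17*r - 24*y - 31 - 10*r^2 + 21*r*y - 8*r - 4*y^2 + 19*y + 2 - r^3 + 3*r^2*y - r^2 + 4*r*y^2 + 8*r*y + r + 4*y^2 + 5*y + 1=-r^3 + r^2*(3*y - 11) + r*(4*y^2 + 29*y - 24)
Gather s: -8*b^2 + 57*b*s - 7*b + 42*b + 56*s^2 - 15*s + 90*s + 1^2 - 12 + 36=-8*b^2 + 35*b + 56*s^2 + s*(57*b + 75) + 25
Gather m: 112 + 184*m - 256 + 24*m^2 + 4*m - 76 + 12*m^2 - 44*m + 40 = 36*m^2 + 144*m - 180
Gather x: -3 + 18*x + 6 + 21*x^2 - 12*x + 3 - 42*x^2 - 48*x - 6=-21*x^2 - 42*x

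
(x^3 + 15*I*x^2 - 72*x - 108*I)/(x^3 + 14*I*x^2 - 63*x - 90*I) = (x + 6*I)/(x + 5*I)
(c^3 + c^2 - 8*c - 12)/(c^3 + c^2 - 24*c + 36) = (c^2 + 4*c + 4)/(c^2 + 4*c - 12)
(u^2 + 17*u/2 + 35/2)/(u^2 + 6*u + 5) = (u + 7/2)/(u + 1)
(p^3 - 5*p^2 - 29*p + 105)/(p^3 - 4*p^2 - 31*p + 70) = (p - 3)/(p - 2)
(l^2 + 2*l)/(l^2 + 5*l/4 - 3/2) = 4*l/(4*l - 3)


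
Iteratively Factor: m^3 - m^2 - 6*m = (m)*(m^2 - m - 6) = m*(m - 3)*(m + 2)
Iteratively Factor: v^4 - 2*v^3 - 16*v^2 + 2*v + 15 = (v - 1)*(v^3 - v^2 - 17*v - 15) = (v - 1)*(v + 1)*(v^2 - 2*v - 15) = (v - 5)*(v - 1)*(v + 1)*(v + 3)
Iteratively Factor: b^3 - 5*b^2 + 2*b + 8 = (b + 1)*(b^2 - 6*b + 8) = (b - 2)*(b + 1)*(b - 4)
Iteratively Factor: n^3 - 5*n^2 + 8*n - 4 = (n - 2)*(n^2 - 3*n + 2) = (n - 2)*(n - 1)*(n - 2)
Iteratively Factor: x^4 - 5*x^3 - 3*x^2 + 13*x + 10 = (x + 1)*(x^3 - 6*x^2 + 3*x + 10) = (x - 2)*(x + 1)*(x^2 - 4*x - 5) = (x - 2)*(x + 1)^2*(x - 5)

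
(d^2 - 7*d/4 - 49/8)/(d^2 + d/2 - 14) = (d + 7/4)/(d + 4)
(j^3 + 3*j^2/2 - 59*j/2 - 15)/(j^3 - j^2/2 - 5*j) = (-2*j^3 - 3*j^2 + 59*j + 30)/(j*(-2*j^2 + j + 10))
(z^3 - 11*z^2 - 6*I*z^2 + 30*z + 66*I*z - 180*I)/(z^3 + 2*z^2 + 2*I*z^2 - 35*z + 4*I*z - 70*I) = (z^2 - 6*z*(1 + I) + 36*I)/(z^2 + z*(7 + 2*I) + 14*I)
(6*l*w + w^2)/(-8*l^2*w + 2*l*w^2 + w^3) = (6*l + w)/(-8*l^2 + 2*l*w + w^2)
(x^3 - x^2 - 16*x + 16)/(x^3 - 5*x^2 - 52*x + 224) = (x^2 + 3*x - 4)/(x^2 - x - 56)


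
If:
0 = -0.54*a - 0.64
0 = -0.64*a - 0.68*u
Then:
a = -1.19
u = 1.12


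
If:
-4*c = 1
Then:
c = -1/4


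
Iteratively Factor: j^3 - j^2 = (j)*(j^2 - j) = j*(j - 1)*(j)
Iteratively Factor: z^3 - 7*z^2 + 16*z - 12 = (z - 3)*(z^2 - 4*z + 4) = (z - 3)*(z - 2)*(z - 2)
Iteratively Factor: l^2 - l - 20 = (l + 4)*(l - 5)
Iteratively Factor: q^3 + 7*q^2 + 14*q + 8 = (q + 1)*(q^2 + 6*q + 8) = (q + 1)*(q + 4)*(q + 2)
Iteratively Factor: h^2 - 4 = (h + 2)*(h - 2)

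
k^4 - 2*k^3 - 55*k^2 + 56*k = k*(k - 8)*(k - 1)*(k + 7)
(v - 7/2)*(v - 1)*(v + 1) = v^3 - 7*v^2/2 - v + 7/2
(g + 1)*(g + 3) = g^2 + 4*g + 3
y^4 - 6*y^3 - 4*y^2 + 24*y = y*(y - 6)*(y - 2)*(y + 2)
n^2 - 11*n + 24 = (n - 8)*(n - 3)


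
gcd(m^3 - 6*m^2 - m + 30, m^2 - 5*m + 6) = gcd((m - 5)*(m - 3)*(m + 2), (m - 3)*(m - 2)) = m - 3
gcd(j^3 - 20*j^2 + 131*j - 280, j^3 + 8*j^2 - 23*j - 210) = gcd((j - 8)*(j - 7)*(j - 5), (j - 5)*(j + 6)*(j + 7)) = j - 5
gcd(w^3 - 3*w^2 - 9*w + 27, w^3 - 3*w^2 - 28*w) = 1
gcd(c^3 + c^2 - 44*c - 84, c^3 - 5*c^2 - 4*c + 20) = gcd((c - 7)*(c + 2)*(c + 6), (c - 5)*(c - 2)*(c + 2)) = c + 2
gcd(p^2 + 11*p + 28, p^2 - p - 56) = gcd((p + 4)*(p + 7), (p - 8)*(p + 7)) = p + 7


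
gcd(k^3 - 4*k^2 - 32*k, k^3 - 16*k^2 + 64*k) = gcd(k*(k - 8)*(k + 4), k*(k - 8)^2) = k^2 - 8*k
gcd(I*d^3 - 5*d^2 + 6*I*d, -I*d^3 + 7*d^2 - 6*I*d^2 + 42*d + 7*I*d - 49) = 1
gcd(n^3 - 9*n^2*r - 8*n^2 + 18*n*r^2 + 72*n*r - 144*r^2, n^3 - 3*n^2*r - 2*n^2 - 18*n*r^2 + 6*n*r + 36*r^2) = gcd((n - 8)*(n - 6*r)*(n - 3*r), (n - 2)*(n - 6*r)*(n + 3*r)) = -n + 6*r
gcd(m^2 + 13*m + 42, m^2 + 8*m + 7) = m + 7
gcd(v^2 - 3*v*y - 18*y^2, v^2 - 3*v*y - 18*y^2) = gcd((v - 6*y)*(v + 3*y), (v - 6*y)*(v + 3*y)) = -v^2 + 3*v*y + 18*y^2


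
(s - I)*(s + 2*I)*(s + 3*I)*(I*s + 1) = I*s^4 - 3*s^3 + 3*I*s^2 - 7*s + 6*I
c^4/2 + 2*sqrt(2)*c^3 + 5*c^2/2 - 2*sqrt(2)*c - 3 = (c - 1)*(c + 3*sqrt(2))*(sqrt(2)*c/2 + 1)*(sqrt(2)*c/2 + sqrt(2)/2)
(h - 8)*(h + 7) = h^2 - h - 56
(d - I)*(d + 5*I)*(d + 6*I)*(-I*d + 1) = -I*d^4 + 11*d^3 + 29*I*d^2 + 11*d + 30*I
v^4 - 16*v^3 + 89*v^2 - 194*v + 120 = (v - 6)*(v - 5)*(v - 4)*(v - 1)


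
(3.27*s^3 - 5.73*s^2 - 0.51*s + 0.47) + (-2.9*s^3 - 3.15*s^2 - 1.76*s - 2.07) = 0.37*s^3 - 8.88*s^2 - 2.27*s - 1.6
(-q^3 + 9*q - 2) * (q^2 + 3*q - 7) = -q^5 - 3*q^4 + 16*q^3 + 25*q^2 - 69*q + 14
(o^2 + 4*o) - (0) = o^2 + 4*o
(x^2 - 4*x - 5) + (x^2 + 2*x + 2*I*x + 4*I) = 2*x^2 - 2*x + 2*I*x - 5 + 4*I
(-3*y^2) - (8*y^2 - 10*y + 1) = -11*y^2 + 10*y - 1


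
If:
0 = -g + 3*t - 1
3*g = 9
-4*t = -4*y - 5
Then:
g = 3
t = 4/3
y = 1/12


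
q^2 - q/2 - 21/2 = (q - 7/2)*(q + 3)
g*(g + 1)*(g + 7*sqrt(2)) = g^3 + g^2 + 7*sqrt(2)*g^2 + 7*sqrt(2)*g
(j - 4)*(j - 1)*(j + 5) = j^3 - 21*j + 20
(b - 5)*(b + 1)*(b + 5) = b^3 + b^2 - 25*b - 25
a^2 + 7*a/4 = a*(a + 7/4)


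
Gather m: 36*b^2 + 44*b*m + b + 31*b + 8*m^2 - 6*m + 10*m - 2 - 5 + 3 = 36*b^2 + 32*b + 8*m^2 + m*(44*b + 4) - 4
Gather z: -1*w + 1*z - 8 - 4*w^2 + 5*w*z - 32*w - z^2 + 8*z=-4*w^2 - 33*w - z^2 + z*(5*w + 9) - 8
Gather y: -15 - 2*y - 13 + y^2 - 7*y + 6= y^2 - 9*y - 22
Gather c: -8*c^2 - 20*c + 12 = -8*c^2 - 20*c + 12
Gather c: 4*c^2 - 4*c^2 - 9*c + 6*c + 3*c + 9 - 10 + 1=0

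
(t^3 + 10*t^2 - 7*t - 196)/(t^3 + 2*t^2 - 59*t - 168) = (t^2 + 3*t - 28)/(t^2 - 5*t - 24)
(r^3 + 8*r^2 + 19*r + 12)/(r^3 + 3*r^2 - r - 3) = (r + 4)/(r - 1)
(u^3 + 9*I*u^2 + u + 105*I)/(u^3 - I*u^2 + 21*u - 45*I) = (u + 7*I)/(u - 3*I)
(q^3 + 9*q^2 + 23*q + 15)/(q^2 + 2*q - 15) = (q^2 + 4*q + 3)/(q - 3)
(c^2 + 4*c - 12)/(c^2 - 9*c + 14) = (c + 6)/(c - 7)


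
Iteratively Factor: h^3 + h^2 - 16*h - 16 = (h - 4)*(h^2 + 5*h + 4) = (h - 4)*(h + 4)*(h + 1)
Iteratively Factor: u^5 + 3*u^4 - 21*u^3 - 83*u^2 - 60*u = (u + 1)*(u^4 + 2*u^3 - 23*u^2 - 60*u) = u*(u + 1)*(u^3 + 2*u^2 - 23*u - 60) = u*(u + 1)*(u + 4)*(u^2 - 2*u - 15) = u*(u + 1)*(u + 3)*(u + 4)*(u - 5)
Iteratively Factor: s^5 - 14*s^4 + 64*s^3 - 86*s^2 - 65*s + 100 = (s - 5)*(s^4 - 9*s^3 + 19*s^2 + 9*s - 20) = (s - 5)*(s - 1)*(s^3 - 8*s^2 + 11*s + 20) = (s - 5)*(s - 1)*(s + 1)*(s^2 - 9*s + 20) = (s - 5)^2*(s - 1)*(s + 1)*(s - 4)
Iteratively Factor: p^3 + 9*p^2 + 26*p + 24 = (p + 4)*(p^2 + 5*p + 6) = (p + 3)*(p + 4)*(p + 2)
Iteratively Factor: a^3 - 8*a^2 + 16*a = (a - 4)*(a^2 - 4*a) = a*(a - 4)*(a - 4)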